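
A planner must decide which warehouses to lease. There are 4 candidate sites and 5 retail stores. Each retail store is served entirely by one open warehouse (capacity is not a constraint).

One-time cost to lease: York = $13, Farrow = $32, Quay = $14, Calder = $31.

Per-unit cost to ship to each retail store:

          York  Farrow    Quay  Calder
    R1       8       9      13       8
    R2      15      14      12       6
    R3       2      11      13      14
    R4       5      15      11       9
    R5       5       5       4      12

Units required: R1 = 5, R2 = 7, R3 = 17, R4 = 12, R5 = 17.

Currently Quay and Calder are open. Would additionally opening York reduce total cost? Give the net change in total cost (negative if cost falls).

Yes — net change −222 (cost falls by 222).

Current service cost with {Quay, Calder}: 479.
Adding York: each retail store re-picks its cheapest; new service cost 244, saving 235.
Extra fixed cost: 13. Net change = 13 − 235 = -222.
(Totals: 524 → 302.)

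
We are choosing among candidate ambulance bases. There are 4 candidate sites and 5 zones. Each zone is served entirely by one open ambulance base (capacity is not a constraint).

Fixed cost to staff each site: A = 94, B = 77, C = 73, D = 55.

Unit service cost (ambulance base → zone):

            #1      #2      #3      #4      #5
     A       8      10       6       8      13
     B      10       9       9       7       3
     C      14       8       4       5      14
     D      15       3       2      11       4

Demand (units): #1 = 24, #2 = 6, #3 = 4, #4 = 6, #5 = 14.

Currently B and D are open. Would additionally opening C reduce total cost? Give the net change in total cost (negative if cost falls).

Current service cost with {B, D}: 350.
Adding C: each zone re-picks its cheapest; new service cost 338, saving 12.
Extra fixed cost: 73. Net change = 73 − 12 = 61.
(Totals: 482 → 543.)

No — net change +61 (cost rises by 61).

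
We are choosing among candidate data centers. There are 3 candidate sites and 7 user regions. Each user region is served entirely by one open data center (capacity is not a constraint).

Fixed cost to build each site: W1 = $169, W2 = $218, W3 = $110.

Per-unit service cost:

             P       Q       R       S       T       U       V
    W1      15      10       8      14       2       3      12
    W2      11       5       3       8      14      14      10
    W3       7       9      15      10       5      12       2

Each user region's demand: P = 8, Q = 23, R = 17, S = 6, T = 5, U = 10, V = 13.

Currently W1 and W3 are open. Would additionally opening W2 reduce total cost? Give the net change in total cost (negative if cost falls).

No — net change +29 (cost rises by 29).

Current service cost with {W1, W3}: 525.
Adding W2: each user region re-picks its cheapest; new service cost 336, saving 189.
Extra fixed cost: 218. Net change = 218 − 189 = 29.
(Totals: 804 → 833.)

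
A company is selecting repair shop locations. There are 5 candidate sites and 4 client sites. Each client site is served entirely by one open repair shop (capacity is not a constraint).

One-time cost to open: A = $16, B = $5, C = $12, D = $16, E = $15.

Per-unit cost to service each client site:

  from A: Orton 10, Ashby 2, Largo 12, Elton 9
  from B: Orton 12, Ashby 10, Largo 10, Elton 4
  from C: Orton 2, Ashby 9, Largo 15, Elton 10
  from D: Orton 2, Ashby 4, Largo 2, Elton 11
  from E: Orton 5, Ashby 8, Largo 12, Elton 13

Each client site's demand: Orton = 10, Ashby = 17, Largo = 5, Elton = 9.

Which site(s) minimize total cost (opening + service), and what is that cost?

Open A, B and D; minimum total cost 137.

For any fixed open set, each client site goes to its cheapest open site; total = fixed + service.
{A, B, D}: Orton→D 2·10=20, Ashby→A 2·17=34, Largo→D 2·5=10, Elton→B 4·9=36. Service 100; fixed 37; total 137.
{A, B, C, D}: service 100 + fixed 49 = 149
{A, B, D, E}: service 100 + fixed 52 = 152
{A, B, C, D, E}: service 100 + fixed 64 = 164
No other subset beats 137.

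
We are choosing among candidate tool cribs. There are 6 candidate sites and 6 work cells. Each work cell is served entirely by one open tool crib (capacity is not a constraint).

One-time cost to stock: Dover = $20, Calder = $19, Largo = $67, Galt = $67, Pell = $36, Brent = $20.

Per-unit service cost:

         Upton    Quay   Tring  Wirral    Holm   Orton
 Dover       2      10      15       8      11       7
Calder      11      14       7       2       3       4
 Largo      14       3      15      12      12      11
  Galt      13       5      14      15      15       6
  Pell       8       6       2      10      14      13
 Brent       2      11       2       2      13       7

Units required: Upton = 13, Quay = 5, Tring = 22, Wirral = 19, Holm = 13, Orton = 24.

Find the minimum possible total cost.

For any fixed open set, each work cell goes to its cheapest open site; total = fixed + service.
{Calder, Brent}: Upton→Brent 2·13=26, Quay→Brent 11·5=55, Tring→Brent 2·22=44, Wirral→Calder 2·19=38, Holm→Calder 3·13=39, Orton→Calder 4·24=96. Service 298; fixed 39; total 337.
{Dover, Calder, Pell}: service 273 + fixed 75 = 348
{Calder, Pell, Brent}: Upton→Brent 2·13=26, Quay→Pell 6·5=30, Tring→Pell 2·22=44, Wirral→Calder 2·19=38, Holm→Calder 3·13=39, Orton→Calder 4·24=96. Service 273; fixed 75; total 348.
{Dover, Calder, Largo, Galt, Pell, Brent}: service 258 + fixed 229 = 487
No other subset beats 337.

Minimum total cost: 337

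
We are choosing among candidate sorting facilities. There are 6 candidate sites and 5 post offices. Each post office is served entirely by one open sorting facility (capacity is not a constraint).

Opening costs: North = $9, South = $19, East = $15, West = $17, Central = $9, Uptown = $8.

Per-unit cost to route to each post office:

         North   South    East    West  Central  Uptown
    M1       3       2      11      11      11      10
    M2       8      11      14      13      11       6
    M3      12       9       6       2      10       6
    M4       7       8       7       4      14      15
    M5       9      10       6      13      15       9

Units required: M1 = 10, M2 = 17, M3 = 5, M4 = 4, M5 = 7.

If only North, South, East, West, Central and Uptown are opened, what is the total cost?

Each post office is assigned to its cheapest site among the open ones.
{North, South, East, West, Central, Uptown}: M1→South 2·10=20, M2→Uptown 6·17=102, M3→West 2·5=10, M4→West 4·4=16, M5→East 6·7=42. Service 190; fixed 77; total 267.

Total cost: 267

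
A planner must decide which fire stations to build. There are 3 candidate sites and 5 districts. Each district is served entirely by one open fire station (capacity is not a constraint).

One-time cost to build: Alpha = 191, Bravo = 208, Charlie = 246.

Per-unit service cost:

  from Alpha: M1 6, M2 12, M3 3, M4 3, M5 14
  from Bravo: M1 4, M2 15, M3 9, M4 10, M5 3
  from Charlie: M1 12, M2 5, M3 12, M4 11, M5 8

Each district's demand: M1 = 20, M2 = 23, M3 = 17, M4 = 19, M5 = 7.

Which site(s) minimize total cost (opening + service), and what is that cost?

Open Alpha only; minimum total cost 793.

For any fixed open set, each district goes to its cheapest open site; total = fixed + service.
{Alpha}: M1→Alpha 6·20=120, M2→Alpha 12·23=276, M3→Alpha 3·17=51, M4→Alpha 3·19=57, M5→Alpha 14·7=98. Service 602; fixed 191; total 793.
{Alpha, Charlie}: service 399 + fixed 437 = 836
{Alpha, Bravo}: M1→Bravo 4·20=80, M2→Alpha 12·23=276, M3→Alpha 3·17=51, M4→Alpha 3·19=57, M5→Bravo 3·7=21. Service 485; fixed 399; total 884.
{Alpha, Bravo, Charlie}: service 324 + fixed 645 = 969
(All 7 nonempty subsets were checked; Alpha only is lowest.)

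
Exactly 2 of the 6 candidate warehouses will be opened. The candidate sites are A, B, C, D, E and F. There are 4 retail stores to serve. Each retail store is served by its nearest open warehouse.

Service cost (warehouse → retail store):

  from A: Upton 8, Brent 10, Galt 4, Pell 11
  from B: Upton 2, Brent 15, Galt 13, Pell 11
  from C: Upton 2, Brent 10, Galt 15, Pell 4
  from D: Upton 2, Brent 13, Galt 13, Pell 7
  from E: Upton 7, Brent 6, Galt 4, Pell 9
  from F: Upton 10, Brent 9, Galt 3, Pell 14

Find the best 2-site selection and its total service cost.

With exactly 2 open, each retail store uses its cheapest among the chosen.
{C, E}: Upton→C 2, Brent→E 6, Galt→E 4, Pell→C 4. Service cost 16.
{C, F}: service cost 18
{D, E}: service cost 19
Among all 15 size-2 choices, {C, E} is lowest.

Choose C and E; total service cost 16.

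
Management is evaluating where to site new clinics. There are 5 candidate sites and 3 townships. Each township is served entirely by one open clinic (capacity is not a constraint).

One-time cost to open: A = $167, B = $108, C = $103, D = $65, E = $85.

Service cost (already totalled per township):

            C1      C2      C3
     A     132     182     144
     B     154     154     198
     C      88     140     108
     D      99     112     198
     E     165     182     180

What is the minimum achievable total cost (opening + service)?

For any fixed open set, each township goes to its cheapest open site; total = fixed + service.
{C}: C1→C 88, C2→C 140, C3→C 108. Service 336; fixed 103; total 439.
{D}: service 409 + fixed 65 = 474
{C, D}: C1→C 88, C2→D 112, C3→C 108. Service 308; fixed 168; total 476.
{A, B, C, D, E}: C1→C 88, C2→D 112, C3→C 108. Service 308; fixed 528; total 836.
No other subset beats 439.

Minimum total cost: 439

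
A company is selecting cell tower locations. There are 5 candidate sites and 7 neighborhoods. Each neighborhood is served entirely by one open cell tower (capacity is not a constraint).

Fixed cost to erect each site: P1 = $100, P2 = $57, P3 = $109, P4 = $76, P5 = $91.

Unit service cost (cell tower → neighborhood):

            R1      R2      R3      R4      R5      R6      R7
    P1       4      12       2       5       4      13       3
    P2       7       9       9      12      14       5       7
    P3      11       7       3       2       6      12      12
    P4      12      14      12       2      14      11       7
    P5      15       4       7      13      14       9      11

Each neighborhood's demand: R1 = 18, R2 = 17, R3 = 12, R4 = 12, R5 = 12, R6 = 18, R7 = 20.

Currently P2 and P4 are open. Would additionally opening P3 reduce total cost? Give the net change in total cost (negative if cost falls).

Current service cost with {P2, P4}: 809.
Adding P3: each neighborhood re-picks its cheapest; new service cost 607, saving 202.
Extra fixed cost: 109. Net change = 109 − 202 = -93.
(Totals: 942 → 849.)

Yes — net change −93 (cost falls by 93).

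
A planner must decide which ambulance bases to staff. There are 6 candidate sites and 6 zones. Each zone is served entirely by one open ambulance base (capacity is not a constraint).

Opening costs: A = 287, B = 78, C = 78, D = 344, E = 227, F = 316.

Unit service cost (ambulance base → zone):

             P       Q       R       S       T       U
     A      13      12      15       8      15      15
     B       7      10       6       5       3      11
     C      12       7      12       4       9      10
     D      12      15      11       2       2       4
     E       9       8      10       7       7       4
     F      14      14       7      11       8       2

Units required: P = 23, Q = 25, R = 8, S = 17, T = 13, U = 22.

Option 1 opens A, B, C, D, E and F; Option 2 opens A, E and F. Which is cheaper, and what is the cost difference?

Option 2 is cheaper by 271.

Option 1: {A, B, C, D, E, F}: P→B 7·23=161, Q→C 7·25=175, R→B 6·8=48, S→D 2·17=34, T→D 2·13=26, U→F 2·22=44. Service 488; fixed 1330; total 1818.
Option 2: {A, E, F}: P→E 9·23=207, Q→E 8·25=200, R→F 7·8=56, S→E 7·17=119, T→E 7·13=91, U→F 2·22=44. Service 717; fixed 830; total 1547.
Difference: |1818 − 1547| = 271.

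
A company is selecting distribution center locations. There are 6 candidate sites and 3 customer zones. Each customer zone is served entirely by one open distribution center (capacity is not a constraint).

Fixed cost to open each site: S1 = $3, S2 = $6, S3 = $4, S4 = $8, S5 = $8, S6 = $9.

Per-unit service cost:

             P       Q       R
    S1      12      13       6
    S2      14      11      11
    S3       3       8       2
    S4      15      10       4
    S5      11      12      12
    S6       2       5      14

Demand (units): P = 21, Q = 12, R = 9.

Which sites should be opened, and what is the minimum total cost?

For any fixed open set, each customer zone goes to its cheapest open site; total = fixed + service.
{S3, S6}: P→S6 2·21=42, Q→S6 5·12=60, R→S3 2·9=18. Service 120; fixed 13; total 133.
{S1, S3, S6}: service 120 + fixed 16 = 136
{S2, S3, S6}: service 120 + fixed 19 = 139
{S1, S2, S3, S4, S5, S6}: service 120 + fixed 38 = 158
No other subset beats 133.

Open S3 and S6; minimum total cost 133.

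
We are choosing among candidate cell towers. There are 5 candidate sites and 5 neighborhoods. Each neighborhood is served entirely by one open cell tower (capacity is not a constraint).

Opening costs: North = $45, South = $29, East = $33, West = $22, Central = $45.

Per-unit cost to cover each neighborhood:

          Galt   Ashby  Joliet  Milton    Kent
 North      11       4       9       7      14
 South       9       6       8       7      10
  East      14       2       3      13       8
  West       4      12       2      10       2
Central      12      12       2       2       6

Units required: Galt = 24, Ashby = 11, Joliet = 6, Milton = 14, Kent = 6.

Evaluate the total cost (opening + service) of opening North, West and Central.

Total cost: 304

Each neighborhood is assigned to its cheapest site among the open ones.
{North, West, Central}: Galt→West 4·24=96, Ashby→North 4·11=44, Joliet→West 2·6=12, Milton→Central 2·14=28, Kent→West 2·6=12. Service 192; fixed 112; total 304.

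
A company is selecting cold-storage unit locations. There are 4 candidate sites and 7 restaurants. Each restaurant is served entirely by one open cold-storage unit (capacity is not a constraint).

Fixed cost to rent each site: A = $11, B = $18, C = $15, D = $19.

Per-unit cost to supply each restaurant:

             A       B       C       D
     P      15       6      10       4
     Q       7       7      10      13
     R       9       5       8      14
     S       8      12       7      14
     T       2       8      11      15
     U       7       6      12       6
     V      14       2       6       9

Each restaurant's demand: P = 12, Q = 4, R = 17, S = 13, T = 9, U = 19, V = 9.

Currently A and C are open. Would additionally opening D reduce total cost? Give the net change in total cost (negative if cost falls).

Yes — net change −72 (cost falls by 72).

Current service cost with {A, C}: 580.
Adding D: each restaurant re-picks its cheapest; new service cost 489, saving 91.
Extra fixed cost: 19. Net change = 19 − 91 = -72.
(Totals: 606 → 534.)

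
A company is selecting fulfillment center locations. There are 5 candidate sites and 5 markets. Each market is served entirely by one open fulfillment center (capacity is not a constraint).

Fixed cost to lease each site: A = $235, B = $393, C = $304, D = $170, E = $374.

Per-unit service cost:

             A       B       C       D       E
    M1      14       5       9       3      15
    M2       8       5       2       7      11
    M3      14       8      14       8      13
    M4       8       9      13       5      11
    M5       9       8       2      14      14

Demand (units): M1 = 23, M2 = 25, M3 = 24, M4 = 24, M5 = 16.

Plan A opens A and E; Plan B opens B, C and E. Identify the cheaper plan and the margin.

Plan B is cheaper by 103.

Plan A: {A, E}: M1→A 14·23=322, M2→A 8·25=200, M3→E 13·24=312, M4→A 8·24=192, M5→A 9·16=144. Service 1170; fixed 609; total 1779.
Plan B: {B, C, E}: M1→B 5·23=115, M2→C 2·25=50, M3→B 8·24=192, M4→B 9·24=216, M5→C 2·16=32. Service 605; fixed 1071; total 1676.
Difference: |1779 − 1676| = 103.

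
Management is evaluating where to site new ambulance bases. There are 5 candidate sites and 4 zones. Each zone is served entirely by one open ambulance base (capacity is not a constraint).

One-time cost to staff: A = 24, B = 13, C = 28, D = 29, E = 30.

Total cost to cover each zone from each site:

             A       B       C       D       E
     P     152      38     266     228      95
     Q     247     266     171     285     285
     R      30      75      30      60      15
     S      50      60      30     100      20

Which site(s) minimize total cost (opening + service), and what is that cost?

Open B and C; minimum total cost 310.

For any fixed open set, each zone goes to its cheapest open site; total = fixed + service.
{B, C}: P→B 38, Q→C 171, R→C 30, S→C 30. Service 269; fixed 41; total 310.
{B, C, E}: service 244 + fixed 71 = 315
{A, B, C}: service 269 + fixed 65 = 334
{A, B, C, D, E}: P→B 38, Q→C 171, R→E 15, S→E 20. Service 244; fixed 124; total 368.
No other subset beats 310.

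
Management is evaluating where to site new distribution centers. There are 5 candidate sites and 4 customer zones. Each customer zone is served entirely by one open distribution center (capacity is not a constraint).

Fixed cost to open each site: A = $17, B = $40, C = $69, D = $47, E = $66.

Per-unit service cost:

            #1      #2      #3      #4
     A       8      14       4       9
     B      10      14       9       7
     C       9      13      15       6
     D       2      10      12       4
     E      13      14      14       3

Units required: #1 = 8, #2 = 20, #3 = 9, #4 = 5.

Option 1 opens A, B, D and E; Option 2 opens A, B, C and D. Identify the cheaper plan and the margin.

Option 1 is cheaper by 8.

Option 1: {A, B, D, E}: #1→D 2·8=16, #2→D 10·20=200, #3→A 4·9=36, #4→E 3·5=15. Service 267; fixed 170; total 437.
Option 2: {A, B, C, D}: #1→D 2·8=16, #2→D 10·20=200, #3→A 4·9=36, #4→D 4·5=20. Service 272; fixed 173; total 445.
Difference: |437 − 445| = 8.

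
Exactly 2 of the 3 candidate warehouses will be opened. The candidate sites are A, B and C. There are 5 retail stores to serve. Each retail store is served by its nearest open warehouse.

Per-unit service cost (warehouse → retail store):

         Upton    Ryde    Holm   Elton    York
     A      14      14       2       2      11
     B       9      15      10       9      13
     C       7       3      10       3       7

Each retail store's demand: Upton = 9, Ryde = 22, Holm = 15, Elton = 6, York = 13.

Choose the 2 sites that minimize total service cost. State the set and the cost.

Choose A and C; total service cost 262.

With exactly 2 open, each retail store uses its cheapest among the chosen.
{A, C}: Upton→C 7·9=63, Ryde→C 3·22=66, Holm→A 2·15=30, Elton→A 2·6=12, York→C 7·13=91. Service cost 262.
{B, C}: service cost 388
{A, B}: service cost 574
Among all 3 size-2 choices, {A, C} is lowest.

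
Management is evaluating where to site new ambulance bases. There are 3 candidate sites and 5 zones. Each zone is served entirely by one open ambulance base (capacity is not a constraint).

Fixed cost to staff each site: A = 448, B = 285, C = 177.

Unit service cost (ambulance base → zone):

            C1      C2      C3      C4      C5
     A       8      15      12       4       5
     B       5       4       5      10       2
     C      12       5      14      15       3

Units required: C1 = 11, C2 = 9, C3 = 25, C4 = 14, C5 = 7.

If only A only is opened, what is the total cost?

Total cost: 1062

Each zone is assigned to its cheapest site among the open ones.
{A}: C1→A 8·11=88, C2→A 15·9=135, C3→A 12·25=300, C4→A 4·14=56, C5→A 5·7=35. Service 614; fixed 448; total 1062.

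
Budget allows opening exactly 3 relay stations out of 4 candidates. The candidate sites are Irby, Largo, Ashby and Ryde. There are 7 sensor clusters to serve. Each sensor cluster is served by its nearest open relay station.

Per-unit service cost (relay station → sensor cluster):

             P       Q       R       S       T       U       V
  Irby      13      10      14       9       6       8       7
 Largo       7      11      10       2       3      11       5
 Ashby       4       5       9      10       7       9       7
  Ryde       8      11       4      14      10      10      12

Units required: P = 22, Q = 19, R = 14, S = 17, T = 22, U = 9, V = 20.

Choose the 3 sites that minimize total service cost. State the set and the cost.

With exactly 3 open, each sensor cluster uses its cheapest among the chosen.
{Largo, Ashby, Ryde}: P→Ashby 4·22=88, Q→Ashby 5·19=95, R→Ryde 4·14=56, S→Largo 2·17=34, T→Largo 3·22=66, U→Ashby 9·9=81, V→Largo 5·20=100. Service cost 520.
{Irby, Largo, Ashby}: service cost 581
{Irby, Largo, Ryde}: service cost 672
Among all 4 size-3 choices, {Largo, Ashby, Ryde} is lowest.

Choose Largo, Ashby and Ryde; total service cost 520.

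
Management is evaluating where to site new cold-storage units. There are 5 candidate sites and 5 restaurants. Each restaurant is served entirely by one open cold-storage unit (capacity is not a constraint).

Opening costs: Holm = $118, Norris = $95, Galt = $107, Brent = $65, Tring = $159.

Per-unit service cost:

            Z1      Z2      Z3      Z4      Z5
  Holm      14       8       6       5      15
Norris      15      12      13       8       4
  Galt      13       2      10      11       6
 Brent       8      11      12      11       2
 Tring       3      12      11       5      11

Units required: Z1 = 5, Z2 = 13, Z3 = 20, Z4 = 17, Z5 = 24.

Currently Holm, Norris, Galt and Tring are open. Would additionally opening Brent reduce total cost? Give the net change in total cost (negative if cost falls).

No — net change +17 (cost rises by 17).

Current service cost with {Holm, Norris, Galt, Tring}: 342.
Adding Brent: each restaurant re-picks its cheapest; new service cost 294, saving 48.
Extra fixed cost: 65. Net change = 65 − 48 = 17.
(Totals: 821 → 838.)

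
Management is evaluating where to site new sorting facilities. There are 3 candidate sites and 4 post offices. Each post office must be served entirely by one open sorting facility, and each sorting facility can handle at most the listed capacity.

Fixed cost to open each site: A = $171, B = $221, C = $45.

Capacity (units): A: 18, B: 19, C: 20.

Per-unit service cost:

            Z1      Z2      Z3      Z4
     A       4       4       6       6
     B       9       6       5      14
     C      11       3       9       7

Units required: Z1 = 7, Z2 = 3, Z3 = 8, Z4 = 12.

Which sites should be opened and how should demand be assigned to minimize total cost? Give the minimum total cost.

Open {A, C}: Z1→A 4·7=28, Z2→C 3·3=9, Z3→A 6·8=48, Z4→C 7·12=84.
Loads: A carries 15/18, C carries 15/20. Service 169; fixed 216; total 385.
Next best feasible plan costs 388.

Minimum total cost: 385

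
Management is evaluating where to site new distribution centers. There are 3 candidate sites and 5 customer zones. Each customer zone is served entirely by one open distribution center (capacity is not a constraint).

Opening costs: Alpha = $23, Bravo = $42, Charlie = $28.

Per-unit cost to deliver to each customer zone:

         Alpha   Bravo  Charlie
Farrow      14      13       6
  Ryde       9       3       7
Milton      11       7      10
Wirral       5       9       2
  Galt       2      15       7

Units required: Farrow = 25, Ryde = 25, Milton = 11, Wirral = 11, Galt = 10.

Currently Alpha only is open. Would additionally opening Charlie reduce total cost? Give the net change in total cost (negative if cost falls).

Yes — net change −266 (cost falls by 266).

Current service cost with {Alpha}: 771.
Adding Charlie: each customer zone re-picks its cheapest; new service cost 477, saving 294.
Extra fixed cost: 28. Net change = 28 − 294 = -266.
(Totals: 794 → 528.)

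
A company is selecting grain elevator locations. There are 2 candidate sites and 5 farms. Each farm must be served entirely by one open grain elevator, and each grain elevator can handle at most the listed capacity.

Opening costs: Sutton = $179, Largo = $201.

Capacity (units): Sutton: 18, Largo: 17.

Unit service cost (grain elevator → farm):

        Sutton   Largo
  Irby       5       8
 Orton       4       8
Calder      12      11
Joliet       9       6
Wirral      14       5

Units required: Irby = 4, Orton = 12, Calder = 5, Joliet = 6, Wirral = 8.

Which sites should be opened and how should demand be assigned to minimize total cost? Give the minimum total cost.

Minimum total cost: 609

Open {Sutton, Largo}: Irby→Largo 8·4=32, Orton→Sutton 4·12=48, Calder→Largo 11·5=55, Joliet→Sutton 9·6=54, Wirral→Largo 5·8=40.
Loads: Sutton carries 18/18, Largo carries 17/17. Service 229; fixed 380; total 609.
Next best feasible plan costs 717.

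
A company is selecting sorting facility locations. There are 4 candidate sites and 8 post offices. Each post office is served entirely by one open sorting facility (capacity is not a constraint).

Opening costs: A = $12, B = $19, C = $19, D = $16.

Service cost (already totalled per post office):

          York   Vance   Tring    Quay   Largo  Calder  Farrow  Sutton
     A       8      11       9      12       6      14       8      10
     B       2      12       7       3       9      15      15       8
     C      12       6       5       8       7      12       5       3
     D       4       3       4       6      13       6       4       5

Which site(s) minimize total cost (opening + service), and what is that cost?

Open D only; minimum total cost 61.

For any fixed open set, each post office goes to its cheapest open site; total = fixed + service.
{D}: York→D 4, Vance→D 3, Tring→D 4, Quay→D 6, Largo→D 13, Calder→D 6, Farrow→D 4, Sutton→D 5. Service 45; fixed 16; total 61.
{A, D}: York→D 4, Vance→D 3, Tring→D 4, Quay→D 6, Largo→A 6, Calder→D 6, Farrow→D 4, Sutton→D 5. Service 38; fixed 28; total 66.
{B, D}: York→B 2, Vance→D 3, Tring→D 4, Quay→B 3, Largo→B 9, Calder→D 6, Farrow→D 4, Sutton→D 5. Service 36; fixed 35; total 71.
{A, B, C, D}: service 31 + fixed 66 = 97
No other subset beats 61.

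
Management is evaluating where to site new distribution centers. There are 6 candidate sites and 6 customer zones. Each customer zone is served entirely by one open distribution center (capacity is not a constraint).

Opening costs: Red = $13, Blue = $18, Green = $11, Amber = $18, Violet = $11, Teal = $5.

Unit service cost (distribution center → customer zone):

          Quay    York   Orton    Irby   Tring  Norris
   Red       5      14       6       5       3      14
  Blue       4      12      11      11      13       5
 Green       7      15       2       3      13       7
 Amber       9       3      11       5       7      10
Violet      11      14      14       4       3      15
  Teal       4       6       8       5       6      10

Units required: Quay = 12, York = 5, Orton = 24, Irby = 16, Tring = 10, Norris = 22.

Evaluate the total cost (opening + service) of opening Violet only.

Each customer zone is assigned to its cheapest site among the open ones.
{Violet}: Quay→Violet 11·12=132, York→Violet 14·5=70, Orton→Violet 14·24=336, Irby→Violet 4·16=64, Tring→Violet 3·10=30, Norris→Violet 15·22=330. Service 962; fixed 11; total 973.

Total cost: 973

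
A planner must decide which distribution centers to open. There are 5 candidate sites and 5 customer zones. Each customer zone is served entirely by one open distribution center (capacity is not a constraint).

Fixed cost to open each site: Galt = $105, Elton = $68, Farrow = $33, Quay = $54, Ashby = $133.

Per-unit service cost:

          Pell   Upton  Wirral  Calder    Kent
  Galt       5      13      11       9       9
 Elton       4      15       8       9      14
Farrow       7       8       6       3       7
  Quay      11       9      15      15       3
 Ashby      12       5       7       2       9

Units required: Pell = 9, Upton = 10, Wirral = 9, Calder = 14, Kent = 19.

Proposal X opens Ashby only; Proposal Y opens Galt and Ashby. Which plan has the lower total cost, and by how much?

Proposal X is cheaper by 42.

Proposal X: {Ashby}: Pell→Ashby 12·9=108, Upton→Ashby 5·10=50, Wirral→Ashby 7·9=63, Calder→Ashby 2·14=28, Kent→Ashby 9·19=171. Service 420; fixed 133; total 553.
Proposal Y: {Galt, Ashby}: Pell→Galt 5·9=45, Upton→Ashby 5·10=50, Wirral→Ashby 7·9=63, Calder→Ashby 2·14=28, Kent→Galt 9·19=171. Service 357; fixed 238; total 595.
Difference: |553 − 595| = 42.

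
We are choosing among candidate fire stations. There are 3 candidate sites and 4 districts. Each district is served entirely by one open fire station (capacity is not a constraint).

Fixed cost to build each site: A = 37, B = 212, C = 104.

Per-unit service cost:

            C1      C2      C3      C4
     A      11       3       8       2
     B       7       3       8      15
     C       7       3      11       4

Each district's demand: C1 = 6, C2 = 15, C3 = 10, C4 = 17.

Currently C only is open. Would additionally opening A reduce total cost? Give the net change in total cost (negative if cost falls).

Yes — net change −27 (cost falls by 27).

Current service cost with {C}: 265.
Adding A: each district re-picks its cheapest; new service cost 201, saving 64.
Extra fixed cost: 37. Net change = 37 − 64 = -27.
(Totals: 369 → 342.)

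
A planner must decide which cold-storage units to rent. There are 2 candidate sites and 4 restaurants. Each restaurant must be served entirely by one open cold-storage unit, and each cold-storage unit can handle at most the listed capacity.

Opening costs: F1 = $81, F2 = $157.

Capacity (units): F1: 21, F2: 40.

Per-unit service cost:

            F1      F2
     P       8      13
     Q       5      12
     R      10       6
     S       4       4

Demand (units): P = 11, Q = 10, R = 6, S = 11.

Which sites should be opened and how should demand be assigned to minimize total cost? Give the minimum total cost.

Minimum total cost: 456

Open {F1, F2}: P→F1 8·11=88, Q→F1 5·10=50, R→F2 6·6=36, S→F2 4·11=44.
Loads: F1 carries 21/21, F2 carries 17/40. Service 218; fixed 238; total 456.
Next best feasible plan costs 500.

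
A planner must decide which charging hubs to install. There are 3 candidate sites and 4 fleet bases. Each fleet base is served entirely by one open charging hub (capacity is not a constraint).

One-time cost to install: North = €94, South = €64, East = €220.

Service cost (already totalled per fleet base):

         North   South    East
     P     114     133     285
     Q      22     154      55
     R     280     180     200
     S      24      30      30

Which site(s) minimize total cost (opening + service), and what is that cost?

For any fixed open set, each fleet base goes to its cheapest open site; total = fixed + service.
{North, South}: P→North 114, Q→North 22, R→South 180, S→North 24. Service 340; fixed 158; total 498.
{North}: service 440 + fixed 94 = 534
{South}: service 497 + fixed 64 = 561
{North, South, East}: P→North 114, Q→North 22, R→South 180, S→North 24. Service 340; fixed 378; total 718.
No other subset beats 498.

Open North and South; minimum total cost 498.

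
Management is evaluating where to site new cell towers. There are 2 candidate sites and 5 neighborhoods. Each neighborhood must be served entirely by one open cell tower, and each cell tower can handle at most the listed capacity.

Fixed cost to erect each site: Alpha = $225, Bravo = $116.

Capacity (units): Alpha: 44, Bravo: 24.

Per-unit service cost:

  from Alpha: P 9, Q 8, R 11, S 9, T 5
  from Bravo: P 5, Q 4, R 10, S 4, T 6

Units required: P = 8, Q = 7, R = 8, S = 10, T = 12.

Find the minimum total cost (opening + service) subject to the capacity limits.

Minimum total cost: 625

Open {Alpha, Bravo}: P→Bravo 5·8=40, Q→Alpha 8·7=56, R→Alpha 11·8=88, S→Bravo 4·10=40, T→Alpha 5·12=60.
Loads: Alpha carries 27/44, Bravo carries 18/24. Service 284; fixed 341; total 625.
Next best feasible plan costs 629.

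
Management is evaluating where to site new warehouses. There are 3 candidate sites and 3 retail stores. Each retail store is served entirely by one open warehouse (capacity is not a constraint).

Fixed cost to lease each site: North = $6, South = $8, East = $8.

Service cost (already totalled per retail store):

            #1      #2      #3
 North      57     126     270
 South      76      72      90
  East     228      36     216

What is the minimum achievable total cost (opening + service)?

Minimum total cost: 205

For any fixed open set, each retail store goes to its cheapest open site; total = fixed + service.
{North, South, East}: #1→North 57, #2→East 36, #3→South 90. Service 183; fixed 22; total 205.
{South, East}: #1→South 76, #2→East 36, #3→South 90. Service 202; fixed 16; total 218.
{North, South}: service 219 + fixed 14 = 233
{North}: service 453 + fixed 6 = 459
No other subset beats 205.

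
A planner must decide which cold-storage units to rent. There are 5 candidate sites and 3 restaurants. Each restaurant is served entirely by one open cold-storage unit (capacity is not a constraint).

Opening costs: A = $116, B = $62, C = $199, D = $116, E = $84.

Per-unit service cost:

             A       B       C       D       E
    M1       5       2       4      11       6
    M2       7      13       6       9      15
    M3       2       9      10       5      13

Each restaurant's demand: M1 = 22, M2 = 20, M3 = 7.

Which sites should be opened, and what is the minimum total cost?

For any fixed open set, each restaurant goes to its cheapest open site; total = fixed + service.
{A, B}: M1→B 2·22=44, M2→A 7·20=140, M3→A 2·7=14. Service 198; fixed 178; total 376.
{A}: M1→A 5·22=110, M2→A 7·20=140, M3→A 2·7=14. Service 264; fixed 116; total 380.
{B}: M1→B 2·22=44, M2→B 13·20=260, M3→B 9·7=63. Service 367; fixed 62; total 429.
{A, B, C, D, E}: M1→B 2·22=44, M2→C 6·20=120, M3→A 2·7=14. Service 178; fixed 577; total 755.
No other subset beats 376.

Open A and B; minimum total cost 376.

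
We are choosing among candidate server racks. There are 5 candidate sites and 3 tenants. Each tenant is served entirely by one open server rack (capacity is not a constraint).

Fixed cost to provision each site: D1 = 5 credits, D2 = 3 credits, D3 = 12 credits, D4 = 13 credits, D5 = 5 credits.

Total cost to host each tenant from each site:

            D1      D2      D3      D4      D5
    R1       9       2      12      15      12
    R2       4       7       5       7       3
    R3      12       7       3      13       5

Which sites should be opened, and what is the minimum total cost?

Open D2 and D5; minimum total cost 18.

For any fixed open set, each tenant goes to its cheapest open site; total = fixed + service.
{D2, D5}: R1→D2 2, R2→D5 3, R3→D5 5. Service 10; fixed 8; total 18.
{D2}: service 16 + fixed 3 = 19
{D1, D2}: R1→D2 2, R2→D1 4, R3→D2 7. Service 13; fixed 8; total 21.
{D1, D2, D3, D4, D5}: R1→D2 2, R2→D5 3, R3→D3 3. Service 8; fixed 38; total 46.
No other subset beats 18.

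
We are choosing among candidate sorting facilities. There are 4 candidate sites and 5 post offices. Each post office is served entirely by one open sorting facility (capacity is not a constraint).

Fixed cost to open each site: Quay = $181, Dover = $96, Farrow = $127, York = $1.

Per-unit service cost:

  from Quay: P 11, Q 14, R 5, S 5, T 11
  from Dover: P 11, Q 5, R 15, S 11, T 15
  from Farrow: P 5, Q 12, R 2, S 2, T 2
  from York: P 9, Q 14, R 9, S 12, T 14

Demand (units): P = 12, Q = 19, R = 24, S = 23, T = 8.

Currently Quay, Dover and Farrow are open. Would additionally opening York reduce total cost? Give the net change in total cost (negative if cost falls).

No — net change +1 (cost rises by 1).

Current service cost with {Quay, Dover, Farrow}: 265.
Adding York: each post office re-picks its cheapest; new service cost 265, saving 0.
Extra fixed cost: 1. Net change = 1 − 0 = 1.
(Totals: 669 → 670.)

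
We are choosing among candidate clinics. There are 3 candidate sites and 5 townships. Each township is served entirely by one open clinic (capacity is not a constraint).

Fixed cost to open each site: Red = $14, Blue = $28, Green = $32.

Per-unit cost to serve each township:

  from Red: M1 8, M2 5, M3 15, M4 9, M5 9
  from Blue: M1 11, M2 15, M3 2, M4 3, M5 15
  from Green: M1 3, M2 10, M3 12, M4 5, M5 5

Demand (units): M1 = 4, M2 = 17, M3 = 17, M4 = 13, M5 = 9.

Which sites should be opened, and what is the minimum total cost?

Open Red, Blue and Green; minimum total cost 289.

For any fixed open set, each township goes to its cheapest open site; total = fixed + service.
{Red, Blue, Green}: M1→Green 3·4=12, M2→Red 5·17=85, M3→Blue 2·17=34, M4→Blue 3·13=39, M5→Green 5·9=45. Service 215; fixed 74; total 289.
{Red, Blue}: service 271 + fixed 42 = 313
{Blue, Green}: service 300 + fixed 60 = 360
{Red}: M1→Red 8·4=32, M2→Red 5·17=85, M3→Red 15·17=255, M4→Red 9·13=117, M5→Red 9·9=81. Service 570; fixed 14; total 584.
No other subset beats 289.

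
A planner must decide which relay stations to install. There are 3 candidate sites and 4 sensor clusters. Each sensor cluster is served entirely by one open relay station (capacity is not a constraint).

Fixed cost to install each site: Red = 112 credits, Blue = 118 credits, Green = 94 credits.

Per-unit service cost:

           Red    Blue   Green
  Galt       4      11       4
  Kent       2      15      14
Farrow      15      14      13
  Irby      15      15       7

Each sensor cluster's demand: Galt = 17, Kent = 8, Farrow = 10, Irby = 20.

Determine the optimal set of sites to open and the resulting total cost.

Open Green only; minimum total cost 544.

For any fixed open set, each sensor cluster goes to its cheapest open site; total = fixed + service.
{Green}: Galt→Green 4·17=68, Kent→Green 14·8=112, Farrow→Green 13·10=130, Irby→Green 7·20=140. Service 450; fixed 94; total 544.
{Red, Green}: service 354 + fixed 206 = 560
{Red}: Galt→Red 4·17=68, Kent→Red 2·8=16, Farrow→Red 15·10=150, Irby→Red 15·20=300. Service 534; fixed 112; total 646.
{Red, Blue, Green}: service 354 + fixed 324 = 678
No other subset beats 544.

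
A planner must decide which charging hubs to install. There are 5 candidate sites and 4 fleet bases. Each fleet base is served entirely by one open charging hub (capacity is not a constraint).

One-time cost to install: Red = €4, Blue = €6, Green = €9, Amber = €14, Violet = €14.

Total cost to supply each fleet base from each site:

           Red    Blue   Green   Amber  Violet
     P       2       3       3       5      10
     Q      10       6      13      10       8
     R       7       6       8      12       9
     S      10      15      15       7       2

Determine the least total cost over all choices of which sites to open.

For any fixed open set, each fleet base goes to its cheapest open site; total = fixed + service.
{Red}: P→Red 2, Q→Red 10, R→Red 7, S→Red 10. Service 29; fixed 4; total 33.
{Red, Blue}: service 24 + fixed 10 = 34
{Blue}: service 30 + fixed 6 = 36
{Red, Blue, Green, Amber, Violet}: P→Red 2, Q→Blue 6, R→Blue 6, S→Violet 2. Service 16; fixed 47; total 63.
No other subset beats 33.

Minimum total cost: 33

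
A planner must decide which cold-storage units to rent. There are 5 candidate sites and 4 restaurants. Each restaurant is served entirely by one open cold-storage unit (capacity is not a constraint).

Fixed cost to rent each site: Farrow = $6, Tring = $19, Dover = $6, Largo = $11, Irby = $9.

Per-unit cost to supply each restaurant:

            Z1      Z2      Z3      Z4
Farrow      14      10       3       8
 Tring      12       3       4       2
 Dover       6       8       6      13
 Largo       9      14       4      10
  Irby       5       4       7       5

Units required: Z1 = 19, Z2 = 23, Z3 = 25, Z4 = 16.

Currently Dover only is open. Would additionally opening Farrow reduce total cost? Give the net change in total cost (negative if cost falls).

Yes — net change −149 (cost falls by 149).

Current service cost with {Dover}: 656.
Adding Farrow: each restaurant re-picks its cheapest; new service cost 501, saving 155.
Extra fixed cost: 6. Net change = 6 − 155 = -149.
(Totals: 662 → 513.)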